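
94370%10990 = 6450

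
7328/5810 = 1 + 759/2905 = 1.26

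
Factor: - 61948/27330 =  - 2^1*3^(-1) * 5^ ( - 1)* 17^1 = - 34/15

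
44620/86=22310/43 = 518.84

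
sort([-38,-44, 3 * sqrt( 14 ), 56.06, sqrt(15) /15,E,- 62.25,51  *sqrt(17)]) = [ - 62.25 , - 44,-38, sqrt(15)/15 , E,3*sqrt(  14 ), 56.06, 51* sqrt( 17)]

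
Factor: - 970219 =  -970219^1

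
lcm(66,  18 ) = 198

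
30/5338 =15/2669=0.01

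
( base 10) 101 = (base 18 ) 5b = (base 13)7A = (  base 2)1100101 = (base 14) 73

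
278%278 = 0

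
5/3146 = 5/3146 = 0.00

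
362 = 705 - 343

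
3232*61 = 197152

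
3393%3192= 201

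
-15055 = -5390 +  - 9665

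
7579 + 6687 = 14266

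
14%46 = 14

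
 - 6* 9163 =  - 54978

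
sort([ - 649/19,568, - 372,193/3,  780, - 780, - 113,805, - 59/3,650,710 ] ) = [ - 780,-372,  -  113,-649/19, - 59/3,193/3,568, 650,710,780,805 ]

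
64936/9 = 7215 + 1/9 = 7215.11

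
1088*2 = 2176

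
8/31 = 8/31  =  0.26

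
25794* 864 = 22286016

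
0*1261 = 0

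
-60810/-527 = 115 + 205/527 = 115.39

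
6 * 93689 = 562134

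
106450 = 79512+26938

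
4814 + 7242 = 12056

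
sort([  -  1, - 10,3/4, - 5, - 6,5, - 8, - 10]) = [ - 10, - 10,  -  8, - 6, - 5, - 1, 3/4, 5]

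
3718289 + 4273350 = 7991639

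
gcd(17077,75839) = 1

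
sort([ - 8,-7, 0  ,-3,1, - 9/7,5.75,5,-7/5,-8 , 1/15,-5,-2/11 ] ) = [-8,-8,-7,-5, - 3, - 7/5, - 9/7, - 2/11, 0, 1/15,1, 5,  5.75]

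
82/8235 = 82/8235 = 0.01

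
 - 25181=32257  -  57438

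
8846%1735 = 171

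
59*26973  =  1591407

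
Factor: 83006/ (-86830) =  - 41503/43415  =  - 5^(-1 ) * 7^3*11^2 * 19^(  -  1 )*457^( - 1)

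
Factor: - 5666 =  - 2^1 * 2833^1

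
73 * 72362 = 5282426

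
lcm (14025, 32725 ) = 98175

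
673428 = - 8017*(-84) 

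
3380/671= 3380/671 = 5.04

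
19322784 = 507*38112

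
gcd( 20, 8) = 4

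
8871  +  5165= 14036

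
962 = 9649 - 8687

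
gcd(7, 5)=1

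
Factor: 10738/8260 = 13/10 = 2^(-1)*5^( - 1 ) * 13^1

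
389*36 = 14004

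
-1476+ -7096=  - 8572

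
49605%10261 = 8561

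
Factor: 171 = 3^2 * 19^1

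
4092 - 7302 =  - 3210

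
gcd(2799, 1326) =3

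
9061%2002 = 1053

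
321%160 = 1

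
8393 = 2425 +5968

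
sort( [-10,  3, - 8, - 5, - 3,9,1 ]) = [ - 10, - 8, - 5, - 3, 1 , 3,9 ] 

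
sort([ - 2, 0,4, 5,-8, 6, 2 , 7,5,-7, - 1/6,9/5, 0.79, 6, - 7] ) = [  -  8, - 7,  -  7,  -  2 , - 1/6 , 0, 0.79,9/5, 2,4, 5,5,6, 6, 7] 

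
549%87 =27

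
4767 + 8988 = 13755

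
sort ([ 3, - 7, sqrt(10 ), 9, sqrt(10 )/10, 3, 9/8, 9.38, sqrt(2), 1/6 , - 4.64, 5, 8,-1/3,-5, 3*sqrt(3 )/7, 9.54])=[ - 7, - 5, - 4.64, - 1/3, 1/6,sqrt( 10 ) /10, 3*sqrt( 3)/7, 9/8,sqrt(2), 3,3, sqrt(10 ), 5, 8, 9, 9.38,  9.54]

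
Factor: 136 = 2^3*17^1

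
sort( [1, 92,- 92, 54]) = [ - 92, 1, 54,92]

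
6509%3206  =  97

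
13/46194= 13/46194 = 0.00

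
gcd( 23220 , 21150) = 90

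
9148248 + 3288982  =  12437230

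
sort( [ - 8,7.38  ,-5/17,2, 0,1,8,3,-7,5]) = [ - 8,-7, - 5/17,0, 1,2, 3 , 5, 7.38,8]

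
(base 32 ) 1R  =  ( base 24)2b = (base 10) 59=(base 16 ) 3b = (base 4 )323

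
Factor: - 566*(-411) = 232626= 2^1*3^1 * 137^1*283^1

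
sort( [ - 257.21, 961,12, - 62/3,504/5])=[ - 257.21,-62/3, 12, 504/5 , 961]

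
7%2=1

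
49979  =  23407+26572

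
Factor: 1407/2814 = 2^(  -  1) = 1/2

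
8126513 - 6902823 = 1223690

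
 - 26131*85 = - 2221135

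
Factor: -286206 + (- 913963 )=-1200169= - 37^1*163^1*199^1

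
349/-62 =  - 349/62=- 5.63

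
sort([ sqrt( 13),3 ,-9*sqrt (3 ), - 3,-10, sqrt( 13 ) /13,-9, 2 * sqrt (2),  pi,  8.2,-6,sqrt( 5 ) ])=[ - 9*sqrt( 3 ), - 10,-9, - 6 , - 3,sqrt( 13)/13, sqrt ( 5 ), 2*sqrt( 2 ), 3, pi, sqrt( 13) , 8.2]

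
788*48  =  37824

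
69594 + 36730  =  106324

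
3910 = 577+3333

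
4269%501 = 261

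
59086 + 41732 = 100818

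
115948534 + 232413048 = 348361582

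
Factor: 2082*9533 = 19847706 = 2^1*3^1*347^1*9533^1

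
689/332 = 689/332 = 2.08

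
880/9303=880/9303 = 0.09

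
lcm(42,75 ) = 1050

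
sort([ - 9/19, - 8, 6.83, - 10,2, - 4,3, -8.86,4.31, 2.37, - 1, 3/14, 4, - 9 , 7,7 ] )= [ - 10 , - 9  , - 8.86 , - 8,-4,- 1, - 9/19, 3/14, 2, 2.37,  3  ,  4 , 4.31 , 6.83, 7 , 7]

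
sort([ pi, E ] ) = [ E  ,  pi]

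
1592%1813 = 1592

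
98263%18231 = 7108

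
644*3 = 1932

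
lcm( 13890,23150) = 69450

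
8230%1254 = 706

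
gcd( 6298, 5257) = 1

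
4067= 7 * 581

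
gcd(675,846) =9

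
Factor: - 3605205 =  - 3^1*5^1*240347^1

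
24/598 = 12/299 = 0.04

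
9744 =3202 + 6542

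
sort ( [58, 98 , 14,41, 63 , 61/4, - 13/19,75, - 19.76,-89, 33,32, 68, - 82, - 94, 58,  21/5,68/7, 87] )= [- 94, -89, - 82, - 19.76,-13/19 , 21/5, 68/7,14,61/4,32 , 33,41,  58,58,63,68, 75,87, 98 ] 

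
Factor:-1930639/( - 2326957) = 17^1*113567^1*2326957^( - 1 ) 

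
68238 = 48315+19923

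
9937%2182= 1209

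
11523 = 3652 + 7871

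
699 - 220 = 479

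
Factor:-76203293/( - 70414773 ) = 3^( - 1) * 11^(  -  1)*13^( - 1 )*151^ ( - 1 )*313^1*1087^(- 1)*243461^1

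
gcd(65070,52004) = 2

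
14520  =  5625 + 8895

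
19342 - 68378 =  - 49036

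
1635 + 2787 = 4422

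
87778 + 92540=180318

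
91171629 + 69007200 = 160178829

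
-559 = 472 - 1031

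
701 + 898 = 1599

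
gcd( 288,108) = 36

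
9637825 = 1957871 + 7679954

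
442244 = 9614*46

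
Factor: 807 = 3^1*269^1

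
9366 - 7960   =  1406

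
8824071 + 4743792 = 13567863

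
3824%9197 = 3824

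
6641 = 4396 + 2245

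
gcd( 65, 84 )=1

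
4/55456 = 1/13864  =  0.00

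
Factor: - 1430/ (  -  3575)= 2/5 = 2^1*5^( - 1) 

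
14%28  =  14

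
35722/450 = 17861/225 = 79.38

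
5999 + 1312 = 7311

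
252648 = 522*484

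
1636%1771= 1636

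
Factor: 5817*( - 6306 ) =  - 36682002 =-2^1*3^2 * 7^1*277^1*1051^1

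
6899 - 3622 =3277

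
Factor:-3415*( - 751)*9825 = 25197833625=   3^1* 5^3*131^1*683^1*751^1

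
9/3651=3/1217  =  0.00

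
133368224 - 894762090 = - 761393866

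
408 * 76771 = 31322568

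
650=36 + 614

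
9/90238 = 9/90238=0.00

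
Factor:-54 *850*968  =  -2^5*3^3*5^2*11^2*17^1 = -44431200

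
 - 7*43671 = - 305697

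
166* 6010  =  997660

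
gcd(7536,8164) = 628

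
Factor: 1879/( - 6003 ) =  - 3^(- 2)*23^(  -  1)*29^( - 1)*1879^1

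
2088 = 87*24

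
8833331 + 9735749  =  18569080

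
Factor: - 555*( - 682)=378510 = 2^1*3^1* 5^1*11^1 * 31^1*37^1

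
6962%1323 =347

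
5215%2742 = 2473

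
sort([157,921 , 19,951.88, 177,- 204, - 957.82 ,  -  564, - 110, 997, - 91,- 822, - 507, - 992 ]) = [ - 992, - 957.82,  -  822,-564, - 507,-204, - 110,  -  91,19,157,177,921, 951.88, 997]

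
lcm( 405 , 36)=1620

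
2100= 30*70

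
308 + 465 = 773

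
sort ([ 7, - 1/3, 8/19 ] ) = [ - 1/3, 8/19,7] 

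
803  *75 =60225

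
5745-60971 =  - 55226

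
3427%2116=1311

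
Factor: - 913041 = - 3^2*101449^1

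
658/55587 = 94/7941=0.01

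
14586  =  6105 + 8481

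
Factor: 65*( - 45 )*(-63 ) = 3^4* 5^2*7^1*13^1= 184275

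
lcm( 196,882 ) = 1764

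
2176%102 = 34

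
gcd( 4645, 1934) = 1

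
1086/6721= 1086/6721 = 0.16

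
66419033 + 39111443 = 105530476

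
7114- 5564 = 1550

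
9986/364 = 27 + 79/182 = 27.43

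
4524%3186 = 1338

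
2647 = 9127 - 6480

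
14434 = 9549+4885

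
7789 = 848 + 6941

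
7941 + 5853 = 13794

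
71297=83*859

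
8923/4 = 2230+3/4 = 2230.75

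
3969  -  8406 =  - 4437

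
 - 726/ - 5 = 145 + 1/5 = 145.20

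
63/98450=63/98450=0.00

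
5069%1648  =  125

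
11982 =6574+5408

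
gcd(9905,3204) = 1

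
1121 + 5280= 6401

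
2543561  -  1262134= 1281427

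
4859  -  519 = 4340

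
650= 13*50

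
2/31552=1/15776  =  0.00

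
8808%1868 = 1336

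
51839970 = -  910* (-56967) 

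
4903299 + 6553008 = 11456307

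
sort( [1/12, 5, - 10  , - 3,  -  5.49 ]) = [ - 10,-5.49,-3,1/12, 5]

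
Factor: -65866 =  - 2^1*32933^1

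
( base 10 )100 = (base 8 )144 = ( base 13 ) 79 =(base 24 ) 44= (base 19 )55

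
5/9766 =5/9766 = 0.00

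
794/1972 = 397/986= 0.40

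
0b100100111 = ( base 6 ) 1211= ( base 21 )E1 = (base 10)295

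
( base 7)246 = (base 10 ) 132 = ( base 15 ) 8C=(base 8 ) 204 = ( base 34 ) 3U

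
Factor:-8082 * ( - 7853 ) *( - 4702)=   -  2^2*3^2 * 449^1 * 2351^1*7853^1 = - 298426282092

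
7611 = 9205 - 1594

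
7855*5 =39275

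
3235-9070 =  - 5835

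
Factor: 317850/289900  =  2^( - 1)*3^1*163^1*223^( - 1 ) = 489/446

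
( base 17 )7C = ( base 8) 203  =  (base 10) 131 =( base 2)10000011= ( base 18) 75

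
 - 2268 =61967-64235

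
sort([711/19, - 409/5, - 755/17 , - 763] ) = [ - 763, - 409/5, - 755/17,711/19] 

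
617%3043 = 617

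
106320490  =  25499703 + 80820787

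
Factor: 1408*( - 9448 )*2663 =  - 35425313792 = - 2^10 * 11^1 * 1181^1*2663^1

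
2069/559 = 3 + 392/559 = 3.70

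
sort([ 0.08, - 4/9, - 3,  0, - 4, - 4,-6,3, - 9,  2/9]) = [ - 9, - 6,-4,-4,- 3, -4/9, 0, 0.08, 2/9,3]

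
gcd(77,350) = 7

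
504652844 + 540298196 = 1044951040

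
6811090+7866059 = 14677149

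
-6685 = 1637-8322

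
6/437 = 6/437=0.01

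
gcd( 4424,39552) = 8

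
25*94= 2350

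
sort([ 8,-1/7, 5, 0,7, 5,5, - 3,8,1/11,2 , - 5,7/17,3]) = [ - 5, - 3,  -  1/7,0, 1/11, 7/17,2,3, 5,5, 5, 7,8,8]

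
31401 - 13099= 18302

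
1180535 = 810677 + 369858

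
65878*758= 49935524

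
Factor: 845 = 5^1*13^2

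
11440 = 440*26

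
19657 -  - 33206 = 52863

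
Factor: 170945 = 5^1*179^1 * 191^1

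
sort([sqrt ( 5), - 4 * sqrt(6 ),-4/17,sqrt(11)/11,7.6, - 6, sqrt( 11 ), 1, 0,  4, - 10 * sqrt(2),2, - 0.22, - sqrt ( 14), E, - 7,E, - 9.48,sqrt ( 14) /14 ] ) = [ - 10* sqrt( 2 ), - 4*sqrt(6 ),- 9.48,  -  7, - 6, - sqrt(  14),-4/17, - 0.22,0,sqrt( 14)/14,sqrt(11 )/11,1,2,sqrt( 5),  E,E,sqrt(11),4 , 7.6 ] 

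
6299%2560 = 1179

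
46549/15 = 46549/15=3103.27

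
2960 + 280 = 3240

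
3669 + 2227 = 5896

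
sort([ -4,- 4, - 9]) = [ - 9,-4,- 4]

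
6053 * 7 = 42371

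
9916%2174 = 1220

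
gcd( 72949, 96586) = 1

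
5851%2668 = 515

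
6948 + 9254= 16202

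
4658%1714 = 1230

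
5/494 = 5/494 = 0.01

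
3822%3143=679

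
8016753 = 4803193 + 3213560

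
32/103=32/103 = 0.31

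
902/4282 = 451/2141  =  0.21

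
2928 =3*976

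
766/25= 766/25 = 30.64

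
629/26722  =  629/26722 = 0.02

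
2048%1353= 695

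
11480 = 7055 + 4425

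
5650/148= 38 + 13/74 = 38.18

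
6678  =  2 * 3339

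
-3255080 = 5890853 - 9145933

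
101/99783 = 101/99783  =  0.00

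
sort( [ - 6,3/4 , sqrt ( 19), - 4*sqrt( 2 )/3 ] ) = [ - 6,-4*sqrt( 2 )/3 , 3/4,sqrt (19) ] 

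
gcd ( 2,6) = 2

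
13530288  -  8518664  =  5011624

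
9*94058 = 846522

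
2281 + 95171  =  97452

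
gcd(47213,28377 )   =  1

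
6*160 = 960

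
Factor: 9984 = 2^8*3^1 * 13^1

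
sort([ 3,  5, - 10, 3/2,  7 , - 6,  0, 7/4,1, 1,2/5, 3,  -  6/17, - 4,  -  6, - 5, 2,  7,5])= [ - 10, - 6, - 6  , - 5, - 4, - 6/17,  0, 2/5 , 1,  1,3/2, 7/4,2, 3,3, 5,5 , 7 , 7] 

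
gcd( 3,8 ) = 1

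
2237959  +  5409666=7647625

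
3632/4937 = 3632/4937  =  0.74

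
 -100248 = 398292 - 498540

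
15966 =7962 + 8004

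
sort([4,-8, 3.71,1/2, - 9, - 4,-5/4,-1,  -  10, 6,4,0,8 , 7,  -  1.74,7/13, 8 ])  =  [  -  10,- 9, - 8,  -  4, - 1.74,-5/4, - 1,0,1/2,7/13, 3.71,  4,4,6,  7,8,8]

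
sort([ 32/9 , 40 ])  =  [ 32/9 , 40] 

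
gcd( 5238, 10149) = 3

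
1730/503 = 1730/503 = 3.44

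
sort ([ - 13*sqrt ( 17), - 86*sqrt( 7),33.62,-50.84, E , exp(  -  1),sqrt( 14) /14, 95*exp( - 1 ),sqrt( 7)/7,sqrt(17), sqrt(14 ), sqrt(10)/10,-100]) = [ - 86 * sqrt( 7),-100, - 13*sqrt(17 ), - 50.84, sqrt ( 14 )/14,sqrt( 10)/10,exp( - 1 ),  sqrt(7 ) /7, E , sqrt( 14),sqrt(17),33.62,95*exp( - 1) ]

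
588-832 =-244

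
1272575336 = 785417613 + 487157723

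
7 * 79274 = 554918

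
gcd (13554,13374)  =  18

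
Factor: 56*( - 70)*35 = -137200 = -  2^4*5^2 * 7^3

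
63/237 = 21/79 = 0.27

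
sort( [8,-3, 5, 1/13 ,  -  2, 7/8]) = [-3, - 2,  1/13,7/8,5,8 ]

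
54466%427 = 237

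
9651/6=3217/2  =  1608.50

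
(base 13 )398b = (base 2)10000000100011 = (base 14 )2dd9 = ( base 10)8227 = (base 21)idg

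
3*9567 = 28701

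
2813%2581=232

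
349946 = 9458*37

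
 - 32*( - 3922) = 125504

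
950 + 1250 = 2200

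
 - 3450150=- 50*69003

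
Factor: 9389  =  41^1*229^1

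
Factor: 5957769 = 3^1  *  17^1*116819^1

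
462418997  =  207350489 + 255068508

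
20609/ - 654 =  - 20609/654 = - 31.51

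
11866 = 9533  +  2333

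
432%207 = 18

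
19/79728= 19/79728   =  0.00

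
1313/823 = 1313/823 = 1.60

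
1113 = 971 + 142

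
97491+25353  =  122844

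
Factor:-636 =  - 2^2*3^1*53^1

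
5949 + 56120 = 62069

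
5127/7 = 5127/7 = 732.43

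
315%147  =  21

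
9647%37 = 27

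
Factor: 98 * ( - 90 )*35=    - 308700= - 2^2*3^2*5^2 * 7^3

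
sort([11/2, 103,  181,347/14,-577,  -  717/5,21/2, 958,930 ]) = [  -  577, - 717/5, 11/2,  21/2, 347/14,  103,181, 930,  958]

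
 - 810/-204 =135/34 = 3.97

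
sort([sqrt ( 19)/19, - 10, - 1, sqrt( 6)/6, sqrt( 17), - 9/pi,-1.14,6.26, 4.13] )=[ - 10, - 9/pi,  -  1.14, - 1, sqrt(19)/19, sqrt( 6)/6, sqrt( 17), 4.13,6.26]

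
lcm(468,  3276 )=3276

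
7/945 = 1/135=0.01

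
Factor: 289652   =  2^2*11^1*29^1*227^1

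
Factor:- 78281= - 7^1*53^1*211^1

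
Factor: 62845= 5^1  *12569^1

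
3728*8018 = 29891104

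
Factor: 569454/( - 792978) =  - 107^1*149^ ( - 1) = - 107/149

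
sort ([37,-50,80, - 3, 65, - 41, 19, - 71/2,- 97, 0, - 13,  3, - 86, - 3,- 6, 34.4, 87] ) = [ - 97, - 86,-50,-41,- 71/2,  -  13,- 6, - 3, - 3,0, 3, 19, 34.4, 37, 65,80, 87] 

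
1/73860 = 1/73860 = 0.00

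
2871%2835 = 36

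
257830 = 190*1357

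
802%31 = 27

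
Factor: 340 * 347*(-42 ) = - 4955160 = -2^3*3^1 * 5^1*7^1*17^1*347^1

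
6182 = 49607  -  43425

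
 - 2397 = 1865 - 4262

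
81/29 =2+23/29 =2.79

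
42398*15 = 635970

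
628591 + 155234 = 783825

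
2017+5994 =8011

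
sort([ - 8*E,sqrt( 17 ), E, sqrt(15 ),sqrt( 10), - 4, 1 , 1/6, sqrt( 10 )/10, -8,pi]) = [ - 8*E,  -  8, - 4 , 1/6,sqrt(10) /10,1,E, pi, sqrt( 10 ),sqrt( 15) , sqrt( 17) ]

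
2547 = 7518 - 4971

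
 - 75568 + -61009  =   - 136577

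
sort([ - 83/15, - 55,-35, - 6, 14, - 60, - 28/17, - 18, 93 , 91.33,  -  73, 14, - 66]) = [ - 73, - 66,-60, - 55, - 35, - 18, -6, - 83/15, - 28/17,14,14, 91.33,93 ] 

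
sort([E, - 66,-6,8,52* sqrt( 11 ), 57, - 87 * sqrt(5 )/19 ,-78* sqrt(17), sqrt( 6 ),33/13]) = [-78*sqrt(17 ), - 66, - 87*sqrt ( 5 )/19, - 6, sqrt( 6 ) , 33/13,E , 8, 57, 52*sqrt ( 11 )]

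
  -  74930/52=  - 1441 + 1/26 = -1440.96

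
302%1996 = 302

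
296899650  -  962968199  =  - 666068549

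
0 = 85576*0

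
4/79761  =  4/79761=0.00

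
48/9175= 48/9175 = 0.01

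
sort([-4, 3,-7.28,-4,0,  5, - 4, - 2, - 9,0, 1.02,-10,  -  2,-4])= [  -  10, - 9, - 7.28,-4, - 4, - 4, - 4 ,-2, - 2, 0,0,1.02, 3,5 ]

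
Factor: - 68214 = - 2^1 * 3^1 * 11369^1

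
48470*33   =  1599510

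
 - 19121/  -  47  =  406 + 39/47 = 406.83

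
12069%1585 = 974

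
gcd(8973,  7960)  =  1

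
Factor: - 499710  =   - 2^1 *3^1*5^1*16657^1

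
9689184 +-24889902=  - 15200718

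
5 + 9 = 14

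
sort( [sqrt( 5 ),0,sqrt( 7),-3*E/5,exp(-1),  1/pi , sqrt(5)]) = [ - 3*E/5,0, 1/pi,exp( - 1),sqrt (5), sqrt( 5) , sqrt( 7 )]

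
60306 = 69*874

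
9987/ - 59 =  -  9987/59 = - 169.27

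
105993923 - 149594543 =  - 43600620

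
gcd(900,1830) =30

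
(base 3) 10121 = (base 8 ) 141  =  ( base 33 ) 2V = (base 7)166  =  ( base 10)97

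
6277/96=6277/96 =65.39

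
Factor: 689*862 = 593918 = 2^1*  13^1*53^1 *431^1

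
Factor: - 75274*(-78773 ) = 5929558802 = 2^1*37^1 * 61^1*617^1*2129^1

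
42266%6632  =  2474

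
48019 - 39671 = 8348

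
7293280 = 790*9232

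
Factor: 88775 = 5^2 * 53^1*67^1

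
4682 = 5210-528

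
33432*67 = 2239944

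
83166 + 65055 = 148221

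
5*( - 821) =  - 4105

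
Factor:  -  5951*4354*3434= - 2^2*7^1*11^1*17^1*101^1*311^1*541^1 = - 88977185836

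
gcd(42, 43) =1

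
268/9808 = 67/2452 = 0.03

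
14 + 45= 59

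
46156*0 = 0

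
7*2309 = 16163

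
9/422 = 9/422 = 0.02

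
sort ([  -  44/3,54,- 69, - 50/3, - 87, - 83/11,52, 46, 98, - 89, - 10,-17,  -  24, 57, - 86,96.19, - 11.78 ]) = [ - 89, - 87, -86, - 69, - 24, - 17,- 50/3,- 44/3, - 11.78, - 10, - 83/11,  46, 52,54 , 57, 96.19,98] 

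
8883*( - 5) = - 44415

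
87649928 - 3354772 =84295156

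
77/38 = 77/38 = 2.03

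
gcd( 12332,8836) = 4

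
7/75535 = 7/75535 = 0.00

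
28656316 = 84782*338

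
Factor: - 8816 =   -  2^4*19^1*29^1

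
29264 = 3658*8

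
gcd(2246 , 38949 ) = 1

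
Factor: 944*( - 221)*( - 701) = 2^4 * 13^1*17^1*59^1*701^1 = 146245424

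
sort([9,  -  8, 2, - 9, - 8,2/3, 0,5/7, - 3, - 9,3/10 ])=[- 9,-9, - 8, - 8,- 3,0 , 3/10,2/3,5/7,2,9 ]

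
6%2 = 0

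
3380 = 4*845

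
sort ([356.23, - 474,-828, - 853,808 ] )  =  [-853, - 828, - 474,356.23,808] 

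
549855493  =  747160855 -197305362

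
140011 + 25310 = 165321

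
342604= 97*3532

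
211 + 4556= 4767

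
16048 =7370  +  8678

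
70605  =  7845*9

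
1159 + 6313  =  7472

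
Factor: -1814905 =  - 5^1*47^1*7723^1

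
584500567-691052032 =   -  106551465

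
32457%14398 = 3661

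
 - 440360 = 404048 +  - 844408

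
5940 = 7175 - 1235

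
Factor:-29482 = -2^1*14741^1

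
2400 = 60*40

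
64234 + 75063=139297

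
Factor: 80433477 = 3^2*17^1*525709^1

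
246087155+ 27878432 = 273965587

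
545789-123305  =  422484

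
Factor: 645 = 3^1*5^1 * 43^1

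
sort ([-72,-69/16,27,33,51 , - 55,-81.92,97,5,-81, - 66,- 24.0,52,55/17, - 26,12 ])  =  [ - 81.92, - 81, - 72,  -  66 ,-55, - 26,  -  24.0, - 69/16,55/17, 5,12,27,33, 51,52,97 ]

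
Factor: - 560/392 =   -  10/7 = - 2^1*5^1* 7^(-1)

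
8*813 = 6504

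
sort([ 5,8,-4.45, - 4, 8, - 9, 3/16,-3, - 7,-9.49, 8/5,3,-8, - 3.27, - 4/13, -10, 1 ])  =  [-10 , - 9.49, - 9,-8,-7, - 4.45,  -  4,-3.27,- 3,-4/13, 3/16, 1, 8/5, 3, 5, 8 , 8]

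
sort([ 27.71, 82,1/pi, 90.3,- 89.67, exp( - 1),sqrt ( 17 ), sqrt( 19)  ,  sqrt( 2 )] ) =[ - 89.67,  1/pi, exp( - 1) , sqrt( 2), sqrt( 17 ),sqrt( 19), 27.71, 82,  90.3 ]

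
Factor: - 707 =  - 7^1*101^1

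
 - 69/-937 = 69/937  =  0.07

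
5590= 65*86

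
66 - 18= 48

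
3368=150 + 3218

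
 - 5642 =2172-7814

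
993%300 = 93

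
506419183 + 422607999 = 929027182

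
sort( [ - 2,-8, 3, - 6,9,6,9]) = [ - 8,-6, - 2, 3, 6, 9,9 ] 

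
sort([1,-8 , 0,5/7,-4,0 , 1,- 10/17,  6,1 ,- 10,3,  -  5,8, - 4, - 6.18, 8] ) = [ - 10,-8, - 6.18, - 5, - 4, - 4,-10/17,0, 0,5/7, 1,  1, 1,3, 6 , 8, 8 ]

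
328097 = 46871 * 7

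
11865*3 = 35595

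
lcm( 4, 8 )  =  8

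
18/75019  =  18/75019 = 0.00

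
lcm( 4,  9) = 36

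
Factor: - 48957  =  -3^1* 16319^1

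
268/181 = 1 + 87/181 =1.48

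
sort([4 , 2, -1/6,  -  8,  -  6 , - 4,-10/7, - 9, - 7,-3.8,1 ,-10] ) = [-10, - 9,-8 , - 7, - 6,-4, - 3.8,-10/7,-1/6 , 1,2,4] 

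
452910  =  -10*( - 45291)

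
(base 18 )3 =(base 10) 3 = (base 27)3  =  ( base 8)3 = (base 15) 3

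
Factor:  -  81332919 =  - 3^2*37^1*244243^1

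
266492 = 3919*68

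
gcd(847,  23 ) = 1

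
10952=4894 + 6058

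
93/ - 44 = -3+39/44 = - 2.11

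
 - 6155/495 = -13 + 56/99= - 12.43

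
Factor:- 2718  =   - 2^1*3^2 * 151^1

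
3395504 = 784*4331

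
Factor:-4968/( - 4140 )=2^1*3^1 * 5^( - 1) = 6/5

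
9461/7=9461/7 = 1351.57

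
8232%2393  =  1053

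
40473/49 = 40473/49 = 825.98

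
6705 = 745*9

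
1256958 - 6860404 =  - 5603446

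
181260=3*60420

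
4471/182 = 4471/182 = 24.57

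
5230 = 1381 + 3849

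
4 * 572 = 2288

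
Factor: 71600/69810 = 2^3* 3^(  -  1 )*5^1*13^ (  -  1) = 40/39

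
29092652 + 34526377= 63619029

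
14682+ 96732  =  111414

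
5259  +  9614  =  14873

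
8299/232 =8299/232= 35.77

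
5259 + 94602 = 99861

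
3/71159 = 3/71159 = 0.00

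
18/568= 9/284= 0.03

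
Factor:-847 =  - 7^1*11^2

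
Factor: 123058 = 2^1*13^1*4733^1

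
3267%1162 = 943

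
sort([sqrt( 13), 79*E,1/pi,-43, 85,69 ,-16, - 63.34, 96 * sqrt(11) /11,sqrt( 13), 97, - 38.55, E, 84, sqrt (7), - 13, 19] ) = [ - 63.34, - 43, - 38.55 , - 16,- 13,  1/pi, sqrt (7), E,  sqrt( 13),sqrt( 13),19, 96*sqrt( 11 )/11, 69, 84, 85, 97, 79*E ] 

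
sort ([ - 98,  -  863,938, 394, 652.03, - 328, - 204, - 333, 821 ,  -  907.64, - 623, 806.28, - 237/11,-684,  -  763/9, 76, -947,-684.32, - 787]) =[-947,-907.64, - 863  ,-787, - 684.32,-684, - 623 , - 333,-328,-204 , - 98,-763/9,  -  237/11, 76,394,652.03,  806.28, 821,938]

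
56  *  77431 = 4336136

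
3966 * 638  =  2530308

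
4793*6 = 28758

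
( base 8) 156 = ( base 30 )3k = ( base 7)215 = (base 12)92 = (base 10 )110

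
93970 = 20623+73347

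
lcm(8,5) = 40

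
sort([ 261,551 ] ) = [ 261,551 ]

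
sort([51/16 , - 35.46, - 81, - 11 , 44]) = [ - 81,  -  35.46, - 11 , 51/16,44] 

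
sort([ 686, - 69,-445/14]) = [-69, - 445/14,  686]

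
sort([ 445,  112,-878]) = [ - 878, 112, 445]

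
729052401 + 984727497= 1713779898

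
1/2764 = 1/2764 = 0.00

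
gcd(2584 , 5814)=646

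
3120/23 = 135 + 15/23= 135.65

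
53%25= 3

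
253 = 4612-4359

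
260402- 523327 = -262925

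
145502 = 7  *20786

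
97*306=29682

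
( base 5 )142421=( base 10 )5986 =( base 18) 108A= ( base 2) 1011101100010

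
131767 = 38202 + 93565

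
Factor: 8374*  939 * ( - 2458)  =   - 19327711188 = - 2^2 * 3^1*53^1*79^1*313^1*1229^1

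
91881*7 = 643167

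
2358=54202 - 51844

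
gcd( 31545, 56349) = 9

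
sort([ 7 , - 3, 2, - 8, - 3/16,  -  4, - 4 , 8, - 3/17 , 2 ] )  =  [  -  8,-4,- 4,  -  3,  -  3/16,  -  3/17, 2, 2,  7,8 ] 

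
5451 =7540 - 2089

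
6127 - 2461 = 3666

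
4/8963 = 4/8963 = 0.00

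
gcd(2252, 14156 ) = 4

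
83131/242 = 343+125/242 = 343.52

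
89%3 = 2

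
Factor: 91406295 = 3^2*5^1*2031251^1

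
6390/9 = 710 = 710.00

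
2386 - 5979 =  - 3593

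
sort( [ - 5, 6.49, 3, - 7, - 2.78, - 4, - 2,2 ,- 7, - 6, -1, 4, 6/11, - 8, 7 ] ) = [ - 8, - 7,-7, - 6,  -  5, - 4 , - 2.78,-2,-1,6/11,2,  3, 4 , 6.49, 7 ] 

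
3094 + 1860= 4954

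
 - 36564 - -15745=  - 20819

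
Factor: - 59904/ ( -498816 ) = 2^2*13^1 * 433^ ( - 1 )  =  52/433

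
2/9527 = 2/9527 = 0.00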